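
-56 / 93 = -0.60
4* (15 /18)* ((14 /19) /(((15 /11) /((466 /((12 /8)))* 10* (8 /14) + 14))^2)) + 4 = 683314496764 /161595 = 4228562.13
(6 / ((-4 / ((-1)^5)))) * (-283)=-849 / 2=-424.50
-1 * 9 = -9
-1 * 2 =-2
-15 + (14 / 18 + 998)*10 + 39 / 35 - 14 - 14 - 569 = 2953721 / 315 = 9376.89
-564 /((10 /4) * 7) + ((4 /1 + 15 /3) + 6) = -603 /35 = -17.23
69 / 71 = 0.97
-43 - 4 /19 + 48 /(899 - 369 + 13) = -148297 /3439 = -43.12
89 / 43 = 2.07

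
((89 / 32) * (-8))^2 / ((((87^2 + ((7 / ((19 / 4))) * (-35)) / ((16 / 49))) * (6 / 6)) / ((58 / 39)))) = 4364471 / 43932642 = 0.10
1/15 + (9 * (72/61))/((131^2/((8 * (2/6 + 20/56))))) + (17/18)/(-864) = 39312536513/569805606720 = 0.07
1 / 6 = 0.17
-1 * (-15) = 15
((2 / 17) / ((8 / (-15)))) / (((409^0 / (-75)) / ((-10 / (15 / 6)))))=-66.18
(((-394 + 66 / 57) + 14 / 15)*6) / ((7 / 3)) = -670164 / 665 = -1007.77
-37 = -37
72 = 72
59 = 59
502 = 502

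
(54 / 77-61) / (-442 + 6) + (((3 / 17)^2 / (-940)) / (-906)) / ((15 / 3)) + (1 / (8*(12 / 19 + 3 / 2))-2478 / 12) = -57532143054098701 / 278871983497800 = -206.30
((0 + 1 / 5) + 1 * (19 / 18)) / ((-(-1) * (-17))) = -113 / 1530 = -0.07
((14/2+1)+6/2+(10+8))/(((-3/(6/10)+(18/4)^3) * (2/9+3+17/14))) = 29232/385151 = 0.08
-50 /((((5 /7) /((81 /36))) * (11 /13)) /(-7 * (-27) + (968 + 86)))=-231367.50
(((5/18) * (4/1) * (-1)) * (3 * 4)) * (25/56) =-125/21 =-5.95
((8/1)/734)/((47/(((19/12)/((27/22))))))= 418/1397169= 0.00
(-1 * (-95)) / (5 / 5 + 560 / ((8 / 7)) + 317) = 95 / 808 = 0.12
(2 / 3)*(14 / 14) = 2 / 3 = 0.67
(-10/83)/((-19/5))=50/1577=0.03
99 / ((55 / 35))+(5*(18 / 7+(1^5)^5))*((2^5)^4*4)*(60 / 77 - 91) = -3642228702043 / 539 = -6757381636.44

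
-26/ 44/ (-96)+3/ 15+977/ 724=2973317/ 1911360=1.56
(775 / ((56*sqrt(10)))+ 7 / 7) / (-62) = -5*sqrt(10) / 224 - 1 / 62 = -0.09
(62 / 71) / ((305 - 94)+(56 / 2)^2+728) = 62 / 122333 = 0.00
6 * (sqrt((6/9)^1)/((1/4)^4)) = 512 * sqrt(6) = 1254.14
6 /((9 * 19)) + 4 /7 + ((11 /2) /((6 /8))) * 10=9834 /133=73.94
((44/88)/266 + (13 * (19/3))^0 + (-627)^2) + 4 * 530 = 210273001/532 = 395250.00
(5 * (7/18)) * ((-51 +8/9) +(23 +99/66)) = -16135/324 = -49.80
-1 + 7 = 6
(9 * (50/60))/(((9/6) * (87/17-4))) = 85/19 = 4.47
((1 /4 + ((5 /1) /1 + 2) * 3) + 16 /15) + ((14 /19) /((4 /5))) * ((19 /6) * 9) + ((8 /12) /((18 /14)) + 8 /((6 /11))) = 17213 /270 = 63.75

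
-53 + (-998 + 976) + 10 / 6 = -220 / 3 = -73.33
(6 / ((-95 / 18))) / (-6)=18 / 95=0.19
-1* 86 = -86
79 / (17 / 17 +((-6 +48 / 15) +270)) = 395 / 1341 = 0.29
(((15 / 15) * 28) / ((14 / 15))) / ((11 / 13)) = 390 / 11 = 35.45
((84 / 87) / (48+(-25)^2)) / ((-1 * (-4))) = 7 / 19517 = 0.00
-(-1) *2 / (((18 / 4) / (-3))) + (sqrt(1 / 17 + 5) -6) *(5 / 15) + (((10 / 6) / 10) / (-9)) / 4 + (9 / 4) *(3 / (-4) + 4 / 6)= -1523 / 432 + sqrt(1462) / 51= -2.78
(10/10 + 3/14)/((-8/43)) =-731/112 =-6.53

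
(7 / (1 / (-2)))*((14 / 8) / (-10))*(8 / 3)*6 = 196 / 5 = 39.20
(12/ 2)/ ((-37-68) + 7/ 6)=-36/ 623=-0.06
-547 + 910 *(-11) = -10557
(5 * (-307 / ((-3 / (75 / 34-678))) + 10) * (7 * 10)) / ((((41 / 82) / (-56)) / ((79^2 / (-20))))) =-14378974043140 / 17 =-845822002537.65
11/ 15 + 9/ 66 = 287/ 330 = 0.87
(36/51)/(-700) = -3/2975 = -0.00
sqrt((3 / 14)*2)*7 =sqrt(21) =4.58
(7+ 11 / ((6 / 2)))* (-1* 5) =-160 / 3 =-53.33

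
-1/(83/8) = -8/83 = -0.10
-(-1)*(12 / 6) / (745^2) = 2 / 555025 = 0.00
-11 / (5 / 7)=-77 / 5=-15.40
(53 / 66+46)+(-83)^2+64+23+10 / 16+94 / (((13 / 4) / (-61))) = 18049301 / 3432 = 5259.12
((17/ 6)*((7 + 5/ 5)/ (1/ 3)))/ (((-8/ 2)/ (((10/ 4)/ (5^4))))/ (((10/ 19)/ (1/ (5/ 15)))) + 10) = -34/ 2845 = -0.01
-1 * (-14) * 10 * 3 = 420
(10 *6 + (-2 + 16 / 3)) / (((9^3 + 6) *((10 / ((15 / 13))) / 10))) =190 / 1911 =0.10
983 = 983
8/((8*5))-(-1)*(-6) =-5.80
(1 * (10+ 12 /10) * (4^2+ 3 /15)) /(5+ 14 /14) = 756 /25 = 30.24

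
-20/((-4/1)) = 5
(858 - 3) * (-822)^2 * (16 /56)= 1155419640 /7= 165059948.57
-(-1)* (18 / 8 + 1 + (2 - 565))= -2239 / 4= -559.75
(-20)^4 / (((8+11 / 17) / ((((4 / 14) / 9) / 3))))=5440000 / 27783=195.80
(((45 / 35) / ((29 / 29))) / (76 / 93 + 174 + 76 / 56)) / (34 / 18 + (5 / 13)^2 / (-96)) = 81476928 / 21070984319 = 0.00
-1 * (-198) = 198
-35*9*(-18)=5670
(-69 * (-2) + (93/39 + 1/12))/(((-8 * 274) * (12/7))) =-153391/4103424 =-0.04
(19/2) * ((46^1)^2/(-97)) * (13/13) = -20102/97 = -207.24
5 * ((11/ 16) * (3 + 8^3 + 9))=7205/ 4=1801.25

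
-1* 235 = -235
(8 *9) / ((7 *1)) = 72 / 7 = 10.29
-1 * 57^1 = -57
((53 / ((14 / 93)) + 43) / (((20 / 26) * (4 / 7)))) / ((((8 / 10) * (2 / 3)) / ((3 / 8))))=647127 / 1024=631.96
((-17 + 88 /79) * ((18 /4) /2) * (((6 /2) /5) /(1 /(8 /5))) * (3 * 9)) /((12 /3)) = -182979 /790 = -231.62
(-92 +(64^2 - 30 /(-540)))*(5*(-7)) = -2522555 /18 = -140141.94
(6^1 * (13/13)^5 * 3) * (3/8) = 27/4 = 6.75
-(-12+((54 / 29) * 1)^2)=7176 / 841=8.53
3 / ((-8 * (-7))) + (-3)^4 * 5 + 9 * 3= 24195 / 56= 432.05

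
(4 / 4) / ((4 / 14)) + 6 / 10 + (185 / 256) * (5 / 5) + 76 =103453 / 1280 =80.82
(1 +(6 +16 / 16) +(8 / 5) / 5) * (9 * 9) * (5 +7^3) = 5863104 / 25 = 234524.16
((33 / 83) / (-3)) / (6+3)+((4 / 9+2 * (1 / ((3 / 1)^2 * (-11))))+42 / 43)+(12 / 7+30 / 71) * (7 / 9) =76469497 / 25086501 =3.05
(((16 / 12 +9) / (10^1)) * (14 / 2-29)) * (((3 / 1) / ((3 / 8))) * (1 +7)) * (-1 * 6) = 43648 / 5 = 8729.60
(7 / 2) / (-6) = -7 / 12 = -0.58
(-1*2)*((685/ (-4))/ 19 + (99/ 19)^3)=-3633911/ 13718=-264.90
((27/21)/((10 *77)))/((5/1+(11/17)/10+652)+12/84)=153/60219929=0.00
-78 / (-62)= 39 / 31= 1.26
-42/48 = -0.88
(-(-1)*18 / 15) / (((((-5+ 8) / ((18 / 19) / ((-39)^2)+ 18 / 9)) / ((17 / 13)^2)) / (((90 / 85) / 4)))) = 982872 / 2713295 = 0.36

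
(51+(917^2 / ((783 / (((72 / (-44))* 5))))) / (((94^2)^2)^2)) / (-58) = -148756155916868643811 / 169173667513306376448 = -0.88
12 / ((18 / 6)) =4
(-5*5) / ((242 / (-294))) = 3675 / 121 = 30.37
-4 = -4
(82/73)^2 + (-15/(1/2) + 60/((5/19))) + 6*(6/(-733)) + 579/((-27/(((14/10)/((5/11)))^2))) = -92676607879/21972133125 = -4.22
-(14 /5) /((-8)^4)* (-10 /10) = 7 /10240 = 0.00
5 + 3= 8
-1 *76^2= -5776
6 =6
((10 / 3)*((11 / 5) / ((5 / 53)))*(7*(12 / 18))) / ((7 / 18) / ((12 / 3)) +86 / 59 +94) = 7704928 / 2029585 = 3.80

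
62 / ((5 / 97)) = 6014 / 5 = 1202.80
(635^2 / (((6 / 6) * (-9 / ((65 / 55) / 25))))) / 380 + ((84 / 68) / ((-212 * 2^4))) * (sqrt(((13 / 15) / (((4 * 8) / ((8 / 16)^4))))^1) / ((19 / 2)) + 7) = -3024086167 / 542329920 - 7 * sqrt(390) / 87649280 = -5.58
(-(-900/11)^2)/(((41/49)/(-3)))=119070000/4961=24001.21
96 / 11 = 8.73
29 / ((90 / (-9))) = -29 / 10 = -2.90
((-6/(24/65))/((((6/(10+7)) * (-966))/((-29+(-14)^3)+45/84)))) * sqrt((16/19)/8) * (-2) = 85780045 * sqrt(38)/6166944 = 85.74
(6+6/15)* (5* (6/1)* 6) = 1152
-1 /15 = -0.07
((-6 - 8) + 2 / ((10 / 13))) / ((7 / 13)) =-741 / 35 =-21.17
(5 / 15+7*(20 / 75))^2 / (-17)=-121 / 425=-0.28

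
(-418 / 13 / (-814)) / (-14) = -0.00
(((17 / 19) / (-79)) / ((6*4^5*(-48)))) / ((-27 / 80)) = -0.00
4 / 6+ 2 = 2.67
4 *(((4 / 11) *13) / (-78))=-8 / 33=-0.24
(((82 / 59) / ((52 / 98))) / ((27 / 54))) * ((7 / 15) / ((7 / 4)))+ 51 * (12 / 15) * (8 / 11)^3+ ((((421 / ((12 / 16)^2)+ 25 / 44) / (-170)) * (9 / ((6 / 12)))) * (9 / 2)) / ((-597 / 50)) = 1947069702587 / 41443522692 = 46.98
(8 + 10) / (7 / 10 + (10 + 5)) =180 / 157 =1.15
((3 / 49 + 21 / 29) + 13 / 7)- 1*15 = -17560 / 1421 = -12.36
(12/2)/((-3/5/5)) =-50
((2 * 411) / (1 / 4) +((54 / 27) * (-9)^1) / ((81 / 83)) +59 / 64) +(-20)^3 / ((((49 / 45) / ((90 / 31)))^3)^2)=-20311785724637820682382006605 / 7075695364223435643456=-2870641.64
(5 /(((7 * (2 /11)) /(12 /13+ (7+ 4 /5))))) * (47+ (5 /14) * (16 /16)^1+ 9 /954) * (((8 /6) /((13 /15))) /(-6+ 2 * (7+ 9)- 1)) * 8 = 250520688 /313495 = 799.12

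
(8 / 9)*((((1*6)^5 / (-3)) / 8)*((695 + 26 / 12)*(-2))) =401568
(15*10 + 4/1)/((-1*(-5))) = 154/5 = 30.80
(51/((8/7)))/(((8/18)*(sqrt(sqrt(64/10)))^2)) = 3213*sqrt(10)/256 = 39.69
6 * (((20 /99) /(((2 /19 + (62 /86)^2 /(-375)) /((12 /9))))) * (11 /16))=10.70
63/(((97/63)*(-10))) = -3969/970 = -4.09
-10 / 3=-3.33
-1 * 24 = -24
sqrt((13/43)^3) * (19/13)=19 * sqrt(559)/1849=0.24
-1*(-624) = 624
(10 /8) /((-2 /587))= -366.88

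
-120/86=-1.40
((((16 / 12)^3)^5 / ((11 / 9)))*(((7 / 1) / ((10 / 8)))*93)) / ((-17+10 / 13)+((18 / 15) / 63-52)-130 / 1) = -84812719194112 / 527215866903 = -160.87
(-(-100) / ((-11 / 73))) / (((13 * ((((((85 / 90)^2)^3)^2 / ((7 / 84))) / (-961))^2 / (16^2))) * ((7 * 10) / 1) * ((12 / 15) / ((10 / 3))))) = -6683069682921420769141110822936772608000 / 339788119985926516548147621238121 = -19668344.15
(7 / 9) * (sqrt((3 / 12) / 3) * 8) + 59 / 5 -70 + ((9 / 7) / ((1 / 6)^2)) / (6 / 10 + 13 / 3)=-63219 / 1295 + 28 * sqrt(3) / 27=-47.02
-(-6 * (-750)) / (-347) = 4500 / 347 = 12.97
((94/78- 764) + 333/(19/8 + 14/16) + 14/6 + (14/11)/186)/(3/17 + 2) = -11443159/37851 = -302.32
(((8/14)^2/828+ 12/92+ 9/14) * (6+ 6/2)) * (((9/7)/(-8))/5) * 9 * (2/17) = -254259/1072904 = -0.24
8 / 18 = 4 / 9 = 0.44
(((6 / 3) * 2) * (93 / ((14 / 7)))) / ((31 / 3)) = 18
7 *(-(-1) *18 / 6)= 21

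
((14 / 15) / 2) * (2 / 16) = 7 / 120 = 0.06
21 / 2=10.50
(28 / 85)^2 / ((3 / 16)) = 12544 / 21675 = 0.58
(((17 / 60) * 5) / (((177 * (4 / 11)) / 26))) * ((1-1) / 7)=0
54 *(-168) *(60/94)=-272160/47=-5790.64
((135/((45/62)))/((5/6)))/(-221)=-1116/1105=-1.01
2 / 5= 0.40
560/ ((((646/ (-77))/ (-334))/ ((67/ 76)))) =120617420/ 6137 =19654.13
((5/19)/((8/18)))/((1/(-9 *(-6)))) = 1215/38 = 31.97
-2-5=-7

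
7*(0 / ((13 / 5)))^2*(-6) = 0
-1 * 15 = -15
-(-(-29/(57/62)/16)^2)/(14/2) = 808201/1455552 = 0.56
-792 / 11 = -72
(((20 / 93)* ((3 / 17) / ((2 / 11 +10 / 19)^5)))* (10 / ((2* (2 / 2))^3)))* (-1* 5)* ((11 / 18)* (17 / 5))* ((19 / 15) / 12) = -416723239951205 / 1426412962013184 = -0.29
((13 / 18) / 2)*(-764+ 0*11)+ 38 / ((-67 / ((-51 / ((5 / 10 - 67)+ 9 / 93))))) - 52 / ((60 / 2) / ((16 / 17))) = -58653366557 / 211016835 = -277.96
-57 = -57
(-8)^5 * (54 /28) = -442368 /7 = -63195.43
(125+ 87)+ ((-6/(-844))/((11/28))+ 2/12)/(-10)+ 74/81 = 800489849/3760020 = 212.90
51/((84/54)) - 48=-213/14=-15.21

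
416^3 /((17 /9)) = 647921664 /17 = 38113039.06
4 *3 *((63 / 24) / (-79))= -63 / 158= -0.40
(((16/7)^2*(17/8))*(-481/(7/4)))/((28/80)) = -20933120/2401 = -8718.50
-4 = -4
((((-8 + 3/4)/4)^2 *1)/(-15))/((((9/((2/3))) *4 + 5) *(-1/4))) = 841/56640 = 0.01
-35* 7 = -245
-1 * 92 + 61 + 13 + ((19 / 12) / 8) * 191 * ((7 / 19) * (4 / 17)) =-6007 / 408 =-14.72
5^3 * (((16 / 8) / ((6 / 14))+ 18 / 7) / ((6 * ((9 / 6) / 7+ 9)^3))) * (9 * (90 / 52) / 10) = 931000 / 3100773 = 0.30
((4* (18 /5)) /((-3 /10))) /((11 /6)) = -288 /11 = -26.18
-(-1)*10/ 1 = 10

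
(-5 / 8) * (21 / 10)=-21 / 16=-1.31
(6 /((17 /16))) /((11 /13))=1248 /187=6.67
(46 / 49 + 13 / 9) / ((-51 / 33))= -11561 / 7497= -1.54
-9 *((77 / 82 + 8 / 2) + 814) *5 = -3021885 / 82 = -36852.26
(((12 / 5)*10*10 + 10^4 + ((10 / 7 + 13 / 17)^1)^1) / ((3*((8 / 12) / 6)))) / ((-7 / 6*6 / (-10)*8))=18282315 / 3332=5486.89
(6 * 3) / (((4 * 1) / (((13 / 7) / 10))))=117 / 140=0.84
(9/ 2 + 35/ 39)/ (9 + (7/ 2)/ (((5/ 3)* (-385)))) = 115775/ 192933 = 0.60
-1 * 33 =-33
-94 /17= -5.53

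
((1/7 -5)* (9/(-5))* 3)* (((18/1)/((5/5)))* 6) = 99144/35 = 2832.69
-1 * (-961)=961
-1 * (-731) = 731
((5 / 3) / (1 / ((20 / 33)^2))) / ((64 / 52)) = 1625 / 3267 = 0.50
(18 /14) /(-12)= -3 /28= -0.11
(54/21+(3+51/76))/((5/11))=36531/2660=13.73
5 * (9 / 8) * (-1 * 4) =-45 / 2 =-22.50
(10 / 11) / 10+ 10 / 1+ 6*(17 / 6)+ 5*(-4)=78 / 11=7.09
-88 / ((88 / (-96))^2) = -1152 / 11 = -104.73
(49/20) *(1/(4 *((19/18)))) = 441/760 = 0.58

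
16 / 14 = 8 / 7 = 1.14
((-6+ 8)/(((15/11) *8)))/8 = 11/480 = 0.02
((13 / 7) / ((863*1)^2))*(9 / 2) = 117 / 10426766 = 0.00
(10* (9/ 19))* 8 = 720/ 19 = 37.89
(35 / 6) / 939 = 35 / 5634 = 0.01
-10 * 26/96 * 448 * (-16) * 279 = 5416320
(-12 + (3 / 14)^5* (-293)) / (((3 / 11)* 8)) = -23925319 / 4302592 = -5.56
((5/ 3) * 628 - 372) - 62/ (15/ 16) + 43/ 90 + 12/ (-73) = 4000123/ 6570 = 608.85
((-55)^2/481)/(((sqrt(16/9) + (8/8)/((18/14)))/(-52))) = -108900/703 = -154.91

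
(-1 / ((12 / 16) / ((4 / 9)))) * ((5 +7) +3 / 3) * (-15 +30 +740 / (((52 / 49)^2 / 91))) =-12440300 / 27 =-460751.85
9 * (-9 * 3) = -243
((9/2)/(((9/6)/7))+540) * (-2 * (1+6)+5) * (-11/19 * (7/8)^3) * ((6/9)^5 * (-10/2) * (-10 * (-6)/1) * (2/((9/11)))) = -194026525/1026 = -189109.67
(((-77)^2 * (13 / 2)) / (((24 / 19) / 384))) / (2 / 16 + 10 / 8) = 8520512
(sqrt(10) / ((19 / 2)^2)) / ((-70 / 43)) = -86 * sqrt(10) / 12635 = -0.02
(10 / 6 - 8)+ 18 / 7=-79 / 21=-3.76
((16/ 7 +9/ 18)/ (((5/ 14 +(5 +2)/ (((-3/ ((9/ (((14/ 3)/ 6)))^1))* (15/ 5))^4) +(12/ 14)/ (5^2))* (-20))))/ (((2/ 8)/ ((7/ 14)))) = -735/ 51502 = -0.01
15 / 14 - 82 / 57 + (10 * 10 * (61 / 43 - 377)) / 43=-1289311757 / 1475502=-873.81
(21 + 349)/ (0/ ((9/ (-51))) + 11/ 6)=2220/ 11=201.82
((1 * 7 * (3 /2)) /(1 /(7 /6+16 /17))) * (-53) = -1173.01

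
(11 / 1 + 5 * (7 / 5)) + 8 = 26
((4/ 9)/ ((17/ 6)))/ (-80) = -1/ 510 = -0.00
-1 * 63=-63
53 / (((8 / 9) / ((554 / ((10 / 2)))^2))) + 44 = 36601933 / 50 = 732038.66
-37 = -37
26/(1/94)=2444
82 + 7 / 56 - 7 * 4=433 / 8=54.12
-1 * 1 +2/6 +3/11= -13/33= -0.39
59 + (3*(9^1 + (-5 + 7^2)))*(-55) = -8686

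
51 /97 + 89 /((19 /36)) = 311757 /1843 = 169.16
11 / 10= 1.10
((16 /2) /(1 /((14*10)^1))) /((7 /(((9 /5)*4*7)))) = 8064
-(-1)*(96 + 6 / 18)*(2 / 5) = 578 / 15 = 38.53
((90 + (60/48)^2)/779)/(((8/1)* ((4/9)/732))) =2412855/99712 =24.20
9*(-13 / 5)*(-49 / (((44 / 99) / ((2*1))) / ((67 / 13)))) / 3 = 88641 / 10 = 8864.10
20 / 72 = 5 / 18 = 0.28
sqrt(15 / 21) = sqrt(35) / 7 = 0.85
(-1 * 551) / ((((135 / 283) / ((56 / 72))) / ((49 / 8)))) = -5502.57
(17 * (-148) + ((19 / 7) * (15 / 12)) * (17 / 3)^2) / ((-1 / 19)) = 11524963 / 252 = 45733.98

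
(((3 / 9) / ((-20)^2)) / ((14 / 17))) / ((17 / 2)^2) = 1 / 71400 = 0.00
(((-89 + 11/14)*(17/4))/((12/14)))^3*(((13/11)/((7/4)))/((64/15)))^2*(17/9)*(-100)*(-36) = -14255440592.15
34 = 34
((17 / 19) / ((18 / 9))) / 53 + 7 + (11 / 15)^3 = 50318759 / 6797250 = 7.40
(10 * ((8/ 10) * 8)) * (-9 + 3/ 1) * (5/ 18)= -320/ 3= -106.67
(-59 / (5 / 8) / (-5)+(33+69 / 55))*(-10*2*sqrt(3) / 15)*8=-467584*sqrt(3) / 825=-981.67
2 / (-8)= -1 / 4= -0.25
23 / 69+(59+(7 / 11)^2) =21685 / 363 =59.74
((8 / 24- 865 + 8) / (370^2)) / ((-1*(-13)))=-257 / 533910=-0.00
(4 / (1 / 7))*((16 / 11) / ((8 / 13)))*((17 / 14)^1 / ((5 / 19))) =16796 / 55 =305.38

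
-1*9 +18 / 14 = -54 / 7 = -7.71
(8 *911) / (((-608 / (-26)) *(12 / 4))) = 11843 / 114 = 103.89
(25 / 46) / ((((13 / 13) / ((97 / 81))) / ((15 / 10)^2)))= 2425 / 1656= 1.46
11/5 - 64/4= -69/5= -13.80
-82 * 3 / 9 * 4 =-328 / 3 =-109.33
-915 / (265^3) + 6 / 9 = 7443301 / 11165775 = 0.67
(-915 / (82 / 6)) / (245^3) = -549 / 120590225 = -0.00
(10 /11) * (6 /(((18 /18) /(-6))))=-32.73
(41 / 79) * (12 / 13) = 492 / 1027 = 0.48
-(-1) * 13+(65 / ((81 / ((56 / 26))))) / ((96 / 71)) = 27757 / 1944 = 14.28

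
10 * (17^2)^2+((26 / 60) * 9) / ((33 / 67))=91873971 / 110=835217.92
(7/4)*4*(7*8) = 392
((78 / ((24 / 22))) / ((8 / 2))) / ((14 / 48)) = 429 / 7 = 61.29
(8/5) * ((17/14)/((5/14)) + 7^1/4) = 206/25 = 8.24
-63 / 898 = -0.07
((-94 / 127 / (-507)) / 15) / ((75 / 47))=4418 / 72437625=0.00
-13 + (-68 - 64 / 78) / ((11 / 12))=-1145 / 13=-88.08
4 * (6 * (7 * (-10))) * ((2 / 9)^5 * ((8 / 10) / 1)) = -14336 / 19683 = -0.73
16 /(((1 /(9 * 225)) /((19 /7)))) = 615600 /7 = 87942.86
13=13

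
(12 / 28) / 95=3 / 665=0.00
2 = 2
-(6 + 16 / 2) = -14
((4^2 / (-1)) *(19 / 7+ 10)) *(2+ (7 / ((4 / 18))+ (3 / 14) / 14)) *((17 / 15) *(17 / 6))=-337922498 / 15435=-21893.26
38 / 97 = 0.39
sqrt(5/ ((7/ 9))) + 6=3 * sqrt(35)/ 7 + 6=8.54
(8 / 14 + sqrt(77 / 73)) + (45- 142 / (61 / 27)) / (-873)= 24515 / 41419 + sqrt(5621) / 73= 1.62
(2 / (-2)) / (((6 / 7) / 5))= -35 / 6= -5.83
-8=-8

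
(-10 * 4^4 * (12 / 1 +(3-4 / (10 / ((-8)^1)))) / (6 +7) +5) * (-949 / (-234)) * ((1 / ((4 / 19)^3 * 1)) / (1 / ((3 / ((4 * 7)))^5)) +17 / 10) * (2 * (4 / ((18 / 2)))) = -816091326174053 / 37174394880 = -21953.05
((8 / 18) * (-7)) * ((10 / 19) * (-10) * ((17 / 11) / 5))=9520 / 1881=5.06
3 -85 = -82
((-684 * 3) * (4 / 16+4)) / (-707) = 8721 / 707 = 12.34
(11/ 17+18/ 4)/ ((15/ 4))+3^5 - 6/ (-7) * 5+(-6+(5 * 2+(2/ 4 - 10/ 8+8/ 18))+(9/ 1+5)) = 266.35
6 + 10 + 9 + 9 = 34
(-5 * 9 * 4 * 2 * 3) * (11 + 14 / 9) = -13560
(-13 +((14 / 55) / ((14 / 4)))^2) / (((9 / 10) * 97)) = -26206 / 176055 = -0.15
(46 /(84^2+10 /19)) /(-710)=-437 /47596270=-0.00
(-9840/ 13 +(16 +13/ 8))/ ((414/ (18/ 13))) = -76887/ 31096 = -2.47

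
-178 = -178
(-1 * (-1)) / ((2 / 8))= 4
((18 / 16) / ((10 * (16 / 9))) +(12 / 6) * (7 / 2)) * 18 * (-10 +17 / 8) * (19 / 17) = -97398693 / 87040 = -1119.01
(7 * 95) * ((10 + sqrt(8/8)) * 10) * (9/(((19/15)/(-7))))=-3638250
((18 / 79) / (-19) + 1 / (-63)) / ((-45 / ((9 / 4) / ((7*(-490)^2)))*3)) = 0.00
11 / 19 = 0.58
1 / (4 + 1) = 1 / 5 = 0.20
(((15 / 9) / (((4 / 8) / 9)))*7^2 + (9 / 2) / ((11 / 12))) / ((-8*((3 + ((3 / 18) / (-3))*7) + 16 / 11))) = -36504 / 805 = -45.35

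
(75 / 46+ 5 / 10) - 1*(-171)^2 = -672494 / 23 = -29238.87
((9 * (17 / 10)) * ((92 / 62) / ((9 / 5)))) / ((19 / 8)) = 3128 / 589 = 5.31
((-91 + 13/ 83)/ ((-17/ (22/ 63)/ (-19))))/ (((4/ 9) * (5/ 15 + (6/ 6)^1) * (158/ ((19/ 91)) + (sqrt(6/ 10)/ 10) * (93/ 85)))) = -4900742391187500/ 61984471303900039 + 991994020875 * sqrt(15)/ 433891299127300273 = -0.08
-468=-468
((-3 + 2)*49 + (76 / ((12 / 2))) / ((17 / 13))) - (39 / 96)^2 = -2061739 / 52224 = -39.48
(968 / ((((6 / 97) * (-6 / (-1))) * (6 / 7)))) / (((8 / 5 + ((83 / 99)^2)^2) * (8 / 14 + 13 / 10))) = 102305787610950 / 131755662103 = 776.48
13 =13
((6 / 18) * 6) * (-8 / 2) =-8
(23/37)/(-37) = -23/1369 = -0.02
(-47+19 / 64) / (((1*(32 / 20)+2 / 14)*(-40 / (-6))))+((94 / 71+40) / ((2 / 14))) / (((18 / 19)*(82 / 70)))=191248421 / 745216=256.63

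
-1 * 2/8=-1/4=-0.25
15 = 15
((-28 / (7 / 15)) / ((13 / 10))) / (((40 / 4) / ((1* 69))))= -4140 / 13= -318.46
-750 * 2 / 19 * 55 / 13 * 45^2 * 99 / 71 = -16539187500 / 17537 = -943102.44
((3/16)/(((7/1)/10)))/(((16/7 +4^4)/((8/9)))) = 5/5424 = 0.00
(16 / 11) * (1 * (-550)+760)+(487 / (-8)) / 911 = 24482323 / 80168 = 305.39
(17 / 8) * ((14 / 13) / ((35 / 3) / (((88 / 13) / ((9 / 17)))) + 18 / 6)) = 44506 / 76089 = 0.58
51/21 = 2.43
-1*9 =-9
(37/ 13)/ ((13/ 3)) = 111/ 169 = 0.66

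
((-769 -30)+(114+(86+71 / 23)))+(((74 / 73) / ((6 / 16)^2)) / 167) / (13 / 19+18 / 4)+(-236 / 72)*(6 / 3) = -299505165533 / 497136789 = -602.46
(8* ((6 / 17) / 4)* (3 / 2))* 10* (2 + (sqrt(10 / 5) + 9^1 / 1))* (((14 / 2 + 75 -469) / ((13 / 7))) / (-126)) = 3870* sqrt(2) / 221 + 42570 / 221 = 217.39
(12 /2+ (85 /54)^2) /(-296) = -24721 /863136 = -0.03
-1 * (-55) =55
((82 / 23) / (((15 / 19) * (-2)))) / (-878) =779 / 302910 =0.00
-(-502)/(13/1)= 502/13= 38.62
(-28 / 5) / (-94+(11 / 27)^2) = 20412 / 342025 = 0.06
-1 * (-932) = 932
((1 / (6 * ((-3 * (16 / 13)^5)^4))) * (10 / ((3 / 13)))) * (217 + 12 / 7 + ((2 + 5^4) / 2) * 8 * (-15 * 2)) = -105.16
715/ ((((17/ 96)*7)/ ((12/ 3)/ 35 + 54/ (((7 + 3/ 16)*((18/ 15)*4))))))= 18560256/ 19159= 968.75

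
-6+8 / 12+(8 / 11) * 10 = 64 / 33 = 1.94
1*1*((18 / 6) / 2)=1.50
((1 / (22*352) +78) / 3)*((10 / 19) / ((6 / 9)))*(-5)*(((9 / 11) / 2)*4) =-135907425 / 809248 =-167.94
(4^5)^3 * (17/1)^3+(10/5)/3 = 15825880743938/3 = 5275293581312.67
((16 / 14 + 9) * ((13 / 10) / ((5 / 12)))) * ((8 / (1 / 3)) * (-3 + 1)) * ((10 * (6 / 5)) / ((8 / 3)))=-1196208 / 175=-6835.47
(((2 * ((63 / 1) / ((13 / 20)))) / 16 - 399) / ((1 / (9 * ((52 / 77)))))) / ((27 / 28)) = -26824 / 11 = -2438.55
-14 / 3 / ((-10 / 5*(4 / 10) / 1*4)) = 35 / 24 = 1.46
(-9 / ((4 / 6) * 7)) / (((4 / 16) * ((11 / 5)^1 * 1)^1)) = -270 / 77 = -3.51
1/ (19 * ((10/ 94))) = 47/ 95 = 0.49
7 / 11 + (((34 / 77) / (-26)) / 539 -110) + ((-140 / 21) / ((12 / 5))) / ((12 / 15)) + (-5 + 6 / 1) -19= -2541278351 / 19423404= -130.84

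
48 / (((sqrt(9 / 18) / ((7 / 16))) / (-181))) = -3801 * sqrt(2) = -5375.43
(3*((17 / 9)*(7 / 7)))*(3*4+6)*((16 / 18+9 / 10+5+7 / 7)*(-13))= -154921 / 15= -10328.07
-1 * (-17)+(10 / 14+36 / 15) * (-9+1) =-277 / 35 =-7.91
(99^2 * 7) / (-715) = -6237 / 65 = -95.95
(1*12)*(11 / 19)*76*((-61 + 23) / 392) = -2508 / 49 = -51.18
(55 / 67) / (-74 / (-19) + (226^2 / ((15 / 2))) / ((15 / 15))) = 15675 / 130113866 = 0.00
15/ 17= 0.88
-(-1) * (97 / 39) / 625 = 97 / 24375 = 0.00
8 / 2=4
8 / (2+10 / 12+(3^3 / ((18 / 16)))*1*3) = 48 / 449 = 0.11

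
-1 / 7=-0.14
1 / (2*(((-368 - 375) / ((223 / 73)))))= -223 / 108478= -0.00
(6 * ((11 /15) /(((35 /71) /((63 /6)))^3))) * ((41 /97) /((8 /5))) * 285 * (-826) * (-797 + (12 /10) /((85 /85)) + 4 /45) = 408193125482209221 /194000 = 2104088275681.49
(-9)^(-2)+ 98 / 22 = 4.47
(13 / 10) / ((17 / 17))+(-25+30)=63 / 10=6.30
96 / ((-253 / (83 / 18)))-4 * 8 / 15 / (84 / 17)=-2.18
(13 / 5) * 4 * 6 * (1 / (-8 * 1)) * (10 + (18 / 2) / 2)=-113.10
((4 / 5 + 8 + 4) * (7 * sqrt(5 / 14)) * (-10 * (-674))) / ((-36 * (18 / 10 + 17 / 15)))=-13480 * sqrt(70) / 33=-3417.63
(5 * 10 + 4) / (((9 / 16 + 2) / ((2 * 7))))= 12096 / 41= 295.02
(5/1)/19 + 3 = 3.26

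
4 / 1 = 4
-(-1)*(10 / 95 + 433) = 8229 / 19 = 433.11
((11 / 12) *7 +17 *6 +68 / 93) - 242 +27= -39377 / 372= -105.85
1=1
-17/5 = -3.40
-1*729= -729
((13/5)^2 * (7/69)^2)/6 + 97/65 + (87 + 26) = 1063048513/9283950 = 114.50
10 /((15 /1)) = 2 /3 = 0.67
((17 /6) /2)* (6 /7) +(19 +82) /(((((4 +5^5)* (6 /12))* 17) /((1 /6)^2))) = 581374 /478737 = 1.21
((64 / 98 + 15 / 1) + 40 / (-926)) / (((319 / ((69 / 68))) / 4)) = 0.20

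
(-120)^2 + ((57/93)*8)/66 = 14731276/1023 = 14400.07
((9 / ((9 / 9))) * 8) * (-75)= -5400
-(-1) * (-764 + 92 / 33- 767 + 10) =-50101 / 33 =-1518.21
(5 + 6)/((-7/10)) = -110/7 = -15.71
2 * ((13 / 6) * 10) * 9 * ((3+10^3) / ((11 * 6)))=65195 / 11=5926.82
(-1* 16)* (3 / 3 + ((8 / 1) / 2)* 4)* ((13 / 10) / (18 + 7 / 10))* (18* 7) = -2382.55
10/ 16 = 5/ 8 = 0.62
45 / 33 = 15 / 11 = 1.36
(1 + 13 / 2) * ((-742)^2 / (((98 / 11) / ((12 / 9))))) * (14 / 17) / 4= 127231.18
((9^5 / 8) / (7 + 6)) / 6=19683 / 208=94.63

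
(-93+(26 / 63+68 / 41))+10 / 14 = -233024 / 2583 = -90.21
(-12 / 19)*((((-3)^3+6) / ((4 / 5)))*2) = 630 / 19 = 33.16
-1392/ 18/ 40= -29/ 15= -1.93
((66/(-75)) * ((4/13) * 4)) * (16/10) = -2816/1625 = -1.73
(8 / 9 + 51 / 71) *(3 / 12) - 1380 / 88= -429613 / 28116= -15.28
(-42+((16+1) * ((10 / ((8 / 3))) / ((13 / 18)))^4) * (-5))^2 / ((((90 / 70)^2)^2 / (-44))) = -2342289715715344229427131 / 38058732518976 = -61544080968.74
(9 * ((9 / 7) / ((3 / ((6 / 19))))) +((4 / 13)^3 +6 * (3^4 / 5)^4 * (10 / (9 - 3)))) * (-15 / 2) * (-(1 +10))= 415084484085018 / 7305025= 56821774.61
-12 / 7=-1.71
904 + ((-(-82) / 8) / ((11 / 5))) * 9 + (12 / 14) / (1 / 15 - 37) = 80701139 / 85316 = 945.91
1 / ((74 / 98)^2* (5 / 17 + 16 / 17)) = 5831 / 4107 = 1.42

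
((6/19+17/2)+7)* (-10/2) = -3005/38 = -79.08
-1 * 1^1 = -1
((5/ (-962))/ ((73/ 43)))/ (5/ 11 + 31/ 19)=-44935/ 30618536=-0.00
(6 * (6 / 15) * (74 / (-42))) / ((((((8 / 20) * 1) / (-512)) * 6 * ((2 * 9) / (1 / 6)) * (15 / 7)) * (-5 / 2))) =-9472 / 6075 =-1.56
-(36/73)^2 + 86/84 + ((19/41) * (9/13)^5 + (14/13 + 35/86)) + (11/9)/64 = 33155208617709307/14064856887961152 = 2.36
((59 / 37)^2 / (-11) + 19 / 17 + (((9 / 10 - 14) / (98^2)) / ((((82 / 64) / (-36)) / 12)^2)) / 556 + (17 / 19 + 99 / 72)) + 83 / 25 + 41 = 25758510696408272417 / 545762039529152600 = 47.20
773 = 773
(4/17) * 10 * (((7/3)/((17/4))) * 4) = 4480/867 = 5.17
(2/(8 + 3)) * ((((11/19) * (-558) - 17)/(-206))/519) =6461/11172513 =0.00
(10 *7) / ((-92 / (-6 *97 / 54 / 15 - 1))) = 812 / 621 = 1.31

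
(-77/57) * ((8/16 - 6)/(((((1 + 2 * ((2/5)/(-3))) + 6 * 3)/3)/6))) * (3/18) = 12705/10678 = 1.19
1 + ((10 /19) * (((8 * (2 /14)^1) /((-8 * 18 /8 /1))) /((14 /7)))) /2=1187 /1197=0.99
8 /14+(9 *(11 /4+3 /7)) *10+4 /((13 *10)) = 286.67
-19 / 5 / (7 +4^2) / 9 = -19 / 1035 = -0.02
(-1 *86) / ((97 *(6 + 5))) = -86 / 1067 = -0.08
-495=-495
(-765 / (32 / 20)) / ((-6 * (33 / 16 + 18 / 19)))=1615 / 61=26.48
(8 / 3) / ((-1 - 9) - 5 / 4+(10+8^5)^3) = 32 / 422599130099289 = 0.00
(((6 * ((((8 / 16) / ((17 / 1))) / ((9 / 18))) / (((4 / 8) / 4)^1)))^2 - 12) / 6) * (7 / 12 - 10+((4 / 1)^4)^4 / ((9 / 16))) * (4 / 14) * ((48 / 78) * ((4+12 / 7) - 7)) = 213305255525480 / 184093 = 1158682054.86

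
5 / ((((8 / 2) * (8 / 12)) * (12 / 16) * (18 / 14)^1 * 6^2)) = 35 / 648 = 0.05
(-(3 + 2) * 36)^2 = 32400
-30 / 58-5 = -160 / 29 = -5.52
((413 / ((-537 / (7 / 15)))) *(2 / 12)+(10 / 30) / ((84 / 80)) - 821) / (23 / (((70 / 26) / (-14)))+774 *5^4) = -0.00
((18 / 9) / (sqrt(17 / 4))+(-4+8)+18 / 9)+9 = 15.97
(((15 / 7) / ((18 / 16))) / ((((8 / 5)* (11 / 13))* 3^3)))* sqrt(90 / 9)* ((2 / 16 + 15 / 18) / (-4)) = -7475* sqrt(10) / 598752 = -0.04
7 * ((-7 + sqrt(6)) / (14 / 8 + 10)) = -2.71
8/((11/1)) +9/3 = 41/11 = 3.73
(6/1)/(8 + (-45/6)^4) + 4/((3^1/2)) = 406312/152259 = 2.67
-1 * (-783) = 783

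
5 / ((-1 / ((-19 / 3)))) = 95 / 3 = 31.67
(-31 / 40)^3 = -29791 / 64000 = -0.47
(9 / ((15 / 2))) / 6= 1 / 5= 0.20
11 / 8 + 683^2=3731923 / 8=466490.38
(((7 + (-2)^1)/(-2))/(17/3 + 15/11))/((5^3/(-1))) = 33/11600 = 0.00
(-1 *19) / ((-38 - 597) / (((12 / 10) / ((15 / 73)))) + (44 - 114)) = 0.11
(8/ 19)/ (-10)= -4/ 95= -0.04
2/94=0.02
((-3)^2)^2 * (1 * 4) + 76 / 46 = 7490 / 23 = 325.65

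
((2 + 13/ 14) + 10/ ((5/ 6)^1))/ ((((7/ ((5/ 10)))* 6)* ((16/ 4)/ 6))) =209/ 784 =0.27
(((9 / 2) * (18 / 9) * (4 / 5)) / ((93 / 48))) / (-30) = -0.12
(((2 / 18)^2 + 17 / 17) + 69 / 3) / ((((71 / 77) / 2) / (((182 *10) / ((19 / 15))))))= 74835.21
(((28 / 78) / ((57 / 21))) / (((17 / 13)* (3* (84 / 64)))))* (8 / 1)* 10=17920 / 8721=2.05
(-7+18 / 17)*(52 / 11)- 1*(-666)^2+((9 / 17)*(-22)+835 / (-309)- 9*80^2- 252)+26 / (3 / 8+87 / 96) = -1187939654183 / 2369103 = -501430.14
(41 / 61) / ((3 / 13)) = 533 / 183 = 2.91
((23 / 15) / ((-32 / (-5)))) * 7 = 161 / 96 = 1.68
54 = 54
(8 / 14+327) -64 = 1845 / 7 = 263.57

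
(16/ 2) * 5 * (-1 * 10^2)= -4000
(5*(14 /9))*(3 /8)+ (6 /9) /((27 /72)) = 169 /36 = 4.69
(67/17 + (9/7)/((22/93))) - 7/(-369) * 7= 9186125/966042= 9.51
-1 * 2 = -2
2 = 2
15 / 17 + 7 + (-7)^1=15 / 17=0.88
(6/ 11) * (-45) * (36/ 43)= -20.55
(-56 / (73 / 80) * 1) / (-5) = 896 / 73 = 12.27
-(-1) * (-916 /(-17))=53.88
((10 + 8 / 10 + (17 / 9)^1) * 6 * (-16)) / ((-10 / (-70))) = -127904 / 15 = -8526.93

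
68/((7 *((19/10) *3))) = 680/399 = 1.70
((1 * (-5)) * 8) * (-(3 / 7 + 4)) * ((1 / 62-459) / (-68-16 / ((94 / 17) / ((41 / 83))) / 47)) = 26087527895 / 21828051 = 1195.14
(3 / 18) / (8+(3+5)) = 1 / 96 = 0.01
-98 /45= -2.18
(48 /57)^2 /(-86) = -128 /15523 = -0.01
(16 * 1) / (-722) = -8 / 361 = -0.02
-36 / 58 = -18 / 29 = -0.62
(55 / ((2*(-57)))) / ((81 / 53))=-2915 / 9234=-0.32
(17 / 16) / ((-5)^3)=-17 / 2000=-0.01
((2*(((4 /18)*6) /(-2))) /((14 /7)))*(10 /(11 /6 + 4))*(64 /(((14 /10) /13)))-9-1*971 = -81300 /49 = -1659.18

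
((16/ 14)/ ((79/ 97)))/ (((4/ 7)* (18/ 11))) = 1067/ 711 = 1.50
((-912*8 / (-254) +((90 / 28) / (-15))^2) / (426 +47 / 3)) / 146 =2148453 / 4815357400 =0.00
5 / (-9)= -5 / 9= -0.56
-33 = -33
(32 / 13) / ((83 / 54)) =1728 / 1079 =1.60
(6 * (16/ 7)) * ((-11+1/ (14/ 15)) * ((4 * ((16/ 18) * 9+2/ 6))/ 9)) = -222400/ 441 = -504.31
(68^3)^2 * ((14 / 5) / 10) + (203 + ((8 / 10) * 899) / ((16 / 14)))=27682895967.02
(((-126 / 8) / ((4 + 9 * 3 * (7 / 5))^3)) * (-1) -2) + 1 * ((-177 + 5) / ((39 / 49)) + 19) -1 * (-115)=-84.10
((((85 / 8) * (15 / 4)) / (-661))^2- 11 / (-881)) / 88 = 6353653769 / 34686577958912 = 0.00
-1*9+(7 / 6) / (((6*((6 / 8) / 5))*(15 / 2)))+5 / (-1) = -1120 / 81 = -13.83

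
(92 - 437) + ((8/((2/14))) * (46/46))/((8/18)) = -219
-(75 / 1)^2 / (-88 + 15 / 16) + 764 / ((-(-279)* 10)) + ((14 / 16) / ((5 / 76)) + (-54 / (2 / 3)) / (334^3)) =5660760537051121 / 72404360902440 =78.18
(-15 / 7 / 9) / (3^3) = -5 / 567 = -0.01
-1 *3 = -3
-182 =-182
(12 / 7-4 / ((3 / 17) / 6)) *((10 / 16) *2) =-1175 / 7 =-167.86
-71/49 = -1.45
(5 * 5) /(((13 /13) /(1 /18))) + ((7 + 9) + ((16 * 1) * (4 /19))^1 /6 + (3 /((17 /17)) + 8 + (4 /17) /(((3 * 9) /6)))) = 56207 /1938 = 29.00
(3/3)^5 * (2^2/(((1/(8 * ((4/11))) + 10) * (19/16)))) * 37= 75776/6289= 12.05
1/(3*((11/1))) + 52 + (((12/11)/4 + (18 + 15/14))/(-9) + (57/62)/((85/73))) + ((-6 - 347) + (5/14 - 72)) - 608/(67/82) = -8290527293/7414890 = -1118.09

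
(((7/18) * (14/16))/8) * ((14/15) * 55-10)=1519/864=1.76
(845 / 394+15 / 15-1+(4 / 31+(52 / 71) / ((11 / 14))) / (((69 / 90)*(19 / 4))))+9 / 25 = 291392230897 / 104215038950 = 2.80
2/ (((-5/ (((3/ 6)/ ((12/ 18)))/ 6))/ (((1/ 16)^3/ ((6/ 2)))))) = -1/ 245760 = -0.00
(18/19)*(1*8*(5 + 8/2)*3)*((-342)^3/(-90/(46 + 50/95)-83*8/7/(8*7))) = 177283910539008/78581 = 2256065849.75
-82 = -82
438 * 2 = 876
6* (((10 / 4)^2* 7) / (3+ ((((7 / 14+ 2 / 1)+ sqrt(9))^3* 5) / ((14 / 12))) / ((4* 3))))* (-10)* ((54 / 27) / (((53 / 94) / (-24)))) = 1326528000 / 370523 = 3580.15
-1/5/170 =-0.00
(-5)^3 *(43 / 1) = -5375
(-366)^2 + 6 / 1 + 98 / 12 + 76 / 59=47425895 / 354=133971.45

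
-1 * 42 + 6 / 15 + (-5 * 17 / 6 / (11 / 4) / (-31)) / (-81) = -17236354 / 414315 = -41.60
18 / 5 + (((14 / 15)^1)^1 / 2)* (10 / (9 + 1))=4.07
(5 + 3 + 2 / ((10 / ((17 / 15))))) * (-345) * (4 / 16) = -14191 / 20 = -709.55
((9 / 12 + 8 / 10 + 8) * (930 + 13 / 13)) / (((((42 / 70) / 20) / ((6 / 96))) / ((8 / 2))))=889105 / 12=74092.08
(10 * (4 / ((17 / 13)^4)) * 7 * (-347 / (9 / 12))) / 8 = -1387493380 / 250563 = -5537.50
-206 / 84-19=-901 / 42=-21.45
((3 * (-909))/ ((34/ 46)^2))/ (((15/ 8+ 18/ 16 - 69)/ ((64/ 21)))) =5129184/ 22253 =230.49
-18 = -18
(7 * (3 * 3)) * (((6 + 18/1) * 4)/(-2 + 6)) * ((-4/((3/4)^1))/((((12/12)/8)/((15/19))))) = -967680/19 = -50930.53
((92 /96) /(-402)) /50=-23 /482400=-0.00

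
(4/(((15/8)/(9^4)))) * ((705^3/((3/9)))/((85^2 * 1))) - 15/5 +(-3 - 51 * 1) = 588541838919/289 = 2036476951.28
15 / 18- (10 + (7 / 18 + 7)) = -149 / 9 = -16.56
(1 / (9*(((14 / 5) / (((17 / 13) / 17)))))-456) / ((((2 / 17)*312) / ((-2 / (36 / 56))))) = 12697691 / 328536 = 38.65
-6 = -6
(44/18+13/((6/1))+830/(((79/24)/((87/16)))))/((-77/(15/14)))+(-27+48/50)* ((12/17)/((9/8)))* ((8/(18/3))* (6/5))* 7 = -4479255667/22159500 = -202.14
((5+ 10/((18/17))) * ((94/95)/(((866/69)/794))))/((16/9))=16737123/32908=508.60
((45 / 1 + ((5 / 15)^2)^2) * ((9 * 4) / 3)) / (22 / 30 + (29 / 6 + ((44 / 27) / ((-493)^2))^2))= 232609847685889680 / 2397233962388341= 97.03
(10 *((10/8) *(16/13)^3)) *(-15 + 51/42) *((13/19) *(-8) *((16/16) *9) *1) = 355737600/22477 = 15826.74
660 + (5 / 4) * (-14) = 1285 / 2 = 642.50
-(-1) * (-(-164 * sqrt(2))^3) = 8821888 * sqrt(2) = 12476033.66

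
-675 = -675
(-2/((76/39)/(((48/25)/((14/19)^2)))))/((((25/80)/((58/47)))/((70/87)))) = -94848/8225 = -11.53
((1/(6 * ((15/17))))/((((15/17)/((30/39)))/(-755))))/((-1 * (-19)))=-43639/6669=-6.54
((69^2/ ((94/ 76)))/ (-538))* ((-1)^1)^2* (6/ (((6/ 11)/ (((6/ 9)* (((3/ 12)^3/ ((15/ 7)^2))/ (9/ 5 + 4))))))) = -5417489/ 175990560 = -0.03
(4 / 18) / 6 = 1 / 27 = 0.04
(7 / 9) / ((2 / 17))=119 / 18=6.61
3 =3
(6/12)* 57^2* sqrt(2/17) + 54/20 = 27/10 + 3249* sqrt(34)/34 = 559.90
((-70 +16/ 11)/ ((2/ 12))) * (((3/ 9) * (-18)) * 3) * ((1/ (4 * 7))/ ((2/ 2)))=20358/ 77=264.39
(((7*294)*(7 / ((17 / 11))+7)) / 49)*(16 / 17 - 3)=-288120 / 289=-996.96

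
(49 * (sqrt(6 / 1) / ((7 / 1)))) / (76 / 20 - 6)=-35 * sqrt(6) / 11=-7.79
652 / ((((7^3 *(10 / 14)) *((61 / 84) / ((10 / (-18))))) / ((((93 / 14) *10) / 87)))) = -404240 / 260043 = -1.55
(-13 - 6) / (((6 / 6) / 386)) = -7334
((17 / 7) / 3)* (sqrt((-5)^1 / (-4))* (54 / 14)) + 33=153* sqrt(5) / 98 + 33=36.49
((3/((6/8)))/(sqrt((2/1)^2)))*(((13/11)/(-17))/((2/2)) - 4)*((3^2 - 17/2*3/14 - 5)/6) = -46421/15708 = -2.96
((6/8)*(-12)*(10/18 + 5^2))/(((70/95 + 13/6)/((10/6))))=-43700/331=-132.02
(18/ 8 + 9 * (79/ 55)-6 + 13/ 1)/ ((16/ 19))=92701/ 3520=26.34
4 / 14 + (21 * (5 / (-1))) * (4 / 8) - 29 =-1137 / 14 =-81.21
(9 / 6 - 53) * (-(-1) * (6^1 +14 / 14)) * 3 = -2163 / 2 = -1081.50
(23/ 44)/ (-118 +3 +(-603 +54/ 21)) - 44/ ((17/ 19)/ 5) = -921074097/ 3745984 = -245.88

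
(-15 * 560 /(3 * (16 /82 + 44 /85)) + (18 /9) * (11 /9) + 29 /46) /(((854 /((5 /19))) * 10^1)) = -79921 /660744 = -0.12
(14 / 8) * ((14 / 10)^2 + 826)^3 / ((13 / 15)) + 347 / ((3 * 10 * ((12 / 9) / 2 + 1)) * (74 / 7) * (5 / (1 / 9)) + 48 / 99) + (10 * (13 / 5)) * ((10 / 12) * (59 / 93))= 17843853315346553819537 / 15569498221875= 1146077610.28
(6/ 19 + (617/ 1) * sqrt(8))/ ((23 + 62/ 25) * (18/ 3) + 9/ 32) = 1600/ 776017 + 987200 * sqrt(2)/ 122529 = 11.40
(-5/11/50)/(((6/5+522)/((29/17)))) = -0.00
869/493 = 1.76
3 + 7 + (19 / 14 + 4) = 215 / 14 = 15.36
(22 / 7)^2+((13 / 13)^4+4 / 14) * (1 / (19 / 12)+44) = 62620 / 931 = 67.26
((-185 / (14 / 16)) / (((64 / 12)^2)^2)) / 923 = -0.00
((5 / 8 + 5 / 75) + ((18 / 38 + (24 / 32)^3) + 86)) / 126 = 0.70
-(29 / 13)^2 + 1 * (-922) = -926.98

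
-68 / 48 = -17 / 12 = -1.42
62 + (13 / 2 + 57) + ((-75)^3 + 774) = -841951 / 2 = -420975.50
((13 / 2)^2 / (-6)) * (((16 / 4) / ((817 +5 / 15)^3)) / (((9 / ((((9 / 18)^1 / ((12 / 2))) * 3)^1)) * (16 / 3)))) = -0.00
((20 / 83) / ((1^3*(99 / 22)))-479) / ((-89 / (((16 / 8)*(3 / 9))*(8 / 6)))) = 2862184 / 598347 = 4.78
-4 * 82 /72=-41 /9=-4.56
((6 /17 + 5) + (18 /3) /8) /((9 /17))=415 /36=11.53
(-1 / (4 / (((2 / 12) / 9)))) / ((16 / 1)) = -1 / 3456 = -0.00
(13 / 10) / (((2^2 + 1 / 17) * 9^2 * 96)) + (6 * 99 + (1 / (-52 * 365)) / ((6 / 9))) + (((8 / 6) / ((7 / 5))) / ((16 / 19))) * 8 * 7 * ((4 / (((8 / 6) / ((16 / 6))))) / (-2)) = 1734607212761 / 5091802560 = 340.67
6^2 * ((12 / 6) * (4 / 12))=24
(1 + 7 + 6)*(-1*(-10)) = 140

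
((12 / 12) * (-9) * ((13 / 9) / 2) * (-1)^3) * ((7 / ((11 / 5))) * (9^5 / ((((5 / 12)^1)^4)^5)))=10300276067628408611266363392 / 209808349609375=49093737626770.57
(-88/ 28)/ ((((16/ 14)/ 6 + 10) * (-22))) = 3/ 214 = 0.01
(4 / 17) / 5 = 4 / 85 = 0.05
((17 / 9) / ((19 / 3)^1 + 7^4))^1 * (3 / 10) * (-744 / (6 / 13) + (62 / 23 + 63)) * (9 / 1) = -1088289 / 332212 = -3.28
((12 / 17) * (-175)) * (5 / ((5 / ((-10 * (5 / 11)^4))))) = 13125000 / 248897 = 52.73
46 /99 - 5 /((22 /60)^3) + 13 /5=-5891443 /59895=-98.36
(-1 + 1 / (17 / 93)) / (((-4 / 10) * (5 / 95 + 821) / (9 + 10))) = -6859 / 26520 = -0.26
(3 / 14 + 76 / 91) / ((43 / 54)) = 1.32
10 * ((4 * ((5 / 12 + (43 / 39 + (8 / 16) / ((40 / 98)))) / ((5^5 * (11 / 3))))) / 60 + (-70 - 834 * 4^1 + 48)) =-300121248573 / 8937500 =-33580.00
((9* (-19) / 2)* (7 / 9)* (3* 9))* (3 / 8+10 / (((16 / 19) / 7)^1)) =-599697 / 4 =-149924.25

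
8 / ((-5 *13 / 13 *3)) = -8 / 15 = -0.53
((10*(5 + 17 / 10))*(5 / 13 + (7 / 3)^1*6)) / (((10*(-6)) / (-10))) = 12529 / 78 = 160.63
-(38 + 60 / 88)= -851 / 22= -38.68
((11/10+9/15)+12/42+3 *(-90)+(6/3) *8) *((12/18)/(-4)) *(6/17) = 17641/1190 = 14.82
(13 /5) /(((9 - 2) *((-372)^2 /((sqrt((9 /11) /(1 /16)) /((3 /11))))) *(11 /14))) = 13 *sqrt(11) /951390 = 0.00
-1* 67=-67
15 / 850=3 / 170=0.02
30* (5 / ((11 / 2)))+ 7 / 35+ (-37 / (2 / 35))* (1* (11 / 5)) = -153673 / 110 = -1397.03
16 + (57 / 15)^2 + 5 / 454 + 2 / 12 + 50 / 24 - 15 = 401813 / 22700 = 17.70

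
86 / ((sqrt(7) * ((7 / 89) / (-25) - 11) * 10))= -19135 * sqrt(7) / 171374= -0.30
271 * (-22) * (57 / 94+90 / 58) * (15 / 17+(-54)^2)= -37530459.49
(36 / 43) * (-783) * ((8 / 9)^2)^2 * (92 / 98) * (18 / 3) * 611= -26708344832 / 18963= -1408445.12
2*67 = 134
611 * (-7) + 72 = -4205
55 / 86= 0.64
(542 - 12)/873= 530/873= 0.61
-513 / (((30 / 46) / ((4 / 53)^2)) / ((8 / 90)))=-27968 / 70225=-0.40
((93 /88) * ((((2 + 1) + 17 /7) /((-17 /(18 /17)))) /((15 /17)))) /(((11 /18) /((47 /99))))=-249147 /791945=-0.31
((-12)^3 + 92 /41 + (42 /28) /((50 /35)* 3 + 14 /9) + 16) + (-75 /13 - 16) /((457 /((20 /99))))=-30340853334469 /17748285984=-1709.51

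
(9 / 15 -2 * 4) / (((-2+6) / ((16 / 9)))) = -148 / 45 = -3.29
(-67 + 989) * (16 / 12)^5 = 944128 / 243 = 3885.30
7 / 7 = 1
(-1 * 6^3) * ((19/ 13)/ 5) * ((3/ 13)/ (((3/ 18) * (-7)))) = 73872/ 5915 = 12.49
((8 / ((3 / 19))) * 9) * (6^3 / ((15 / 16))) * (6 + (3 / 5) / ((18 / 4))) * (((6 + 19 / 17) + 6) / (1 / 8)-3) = 27917881344 / 425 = 65689132.57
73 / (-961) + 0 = -73 / 961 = -0.08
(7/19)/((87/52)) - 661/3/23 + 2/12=-699005/76038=-9.19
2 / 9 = 0.22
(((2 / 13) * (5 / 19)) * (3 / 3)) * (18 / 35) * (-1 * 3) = -108 / 1729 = -0.06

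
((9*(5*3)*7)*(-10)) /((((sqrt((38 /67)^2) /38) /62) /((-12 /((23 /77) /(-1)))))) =-36271897200 /23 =-1577039008.70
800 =800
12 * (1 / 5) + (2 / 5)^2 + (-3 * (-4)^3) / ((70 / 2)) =1408 / 175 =8.05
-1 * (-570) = 570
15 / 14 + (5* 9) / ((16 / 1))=435 / 112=3.88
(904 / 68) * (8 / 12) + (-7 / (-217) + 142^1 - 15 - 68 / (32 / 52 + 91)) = 84829582 / 627657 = 135.15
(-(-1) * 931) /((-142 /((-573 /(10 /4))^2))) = -611348598 /1775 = -344421.75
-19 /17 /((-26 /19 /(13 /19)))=19 /34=0.56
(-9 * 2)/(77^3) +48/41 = 1.17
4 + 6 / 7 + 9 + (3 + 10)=188 / 7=26.86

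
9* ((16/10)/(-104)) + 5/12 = 217/780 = 0.28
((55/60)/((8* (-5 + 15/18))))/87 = -11/34800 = -0.00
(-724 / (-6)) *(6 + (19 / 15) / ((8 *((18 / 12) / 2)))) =101179 / 135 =749.47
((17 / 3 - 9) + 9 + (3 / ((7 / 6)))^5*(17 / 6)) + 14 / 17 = 278605693 / 857157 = 325.03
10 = 10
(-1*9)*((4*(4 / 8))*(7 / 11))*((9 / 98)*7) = -81 / 11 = -7.36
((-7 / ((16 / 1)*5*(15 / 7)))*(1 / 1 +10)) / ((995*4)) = -539 / 4776000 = -0.00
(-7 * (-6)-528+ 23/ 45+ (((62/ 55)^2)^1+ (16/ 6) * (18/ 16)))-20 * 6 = -16368164/ 27225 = -601.22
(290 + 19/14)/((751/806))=1643837/5257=312.69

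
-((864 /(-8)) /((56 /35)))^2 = -18225 /4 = -4556.25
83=83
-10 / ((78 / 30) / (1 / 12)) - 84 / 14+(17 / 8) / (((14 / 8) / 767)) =252535 / 273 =925.04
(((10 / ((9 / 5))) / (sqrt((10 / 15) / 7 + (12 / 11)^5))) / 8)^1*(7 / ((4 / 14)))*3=148225*sqrt(1281489594) / 133141776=39.85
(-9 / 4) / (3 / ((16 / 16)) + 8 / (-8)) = -9 / 8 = -1.12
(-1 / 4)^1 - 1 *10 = -10.25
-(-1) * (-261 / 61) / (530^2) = -261 / 17134900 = -0.00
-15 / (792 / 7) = -35 / 264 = -0.13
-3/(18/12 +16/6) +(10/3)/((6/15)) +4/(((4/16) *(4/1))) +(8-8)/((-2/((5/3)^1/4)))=871/75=11.61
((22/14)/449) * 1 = 11/3143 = 0.00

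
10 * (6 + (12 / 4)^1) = 90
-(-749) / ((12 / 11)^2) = 90629 / 144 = 629.37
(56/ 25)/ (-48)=-7/ 150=-0.05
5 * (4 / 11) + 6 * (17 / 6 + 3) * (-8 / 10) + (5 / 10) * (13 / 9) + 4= -4249 / 198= -21.46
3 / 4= 0.75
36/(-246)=-6/41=-0.15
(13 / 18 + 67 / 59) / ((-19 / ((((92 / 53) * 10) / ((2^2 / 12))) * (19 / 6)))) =-453790 / 28143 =-16.12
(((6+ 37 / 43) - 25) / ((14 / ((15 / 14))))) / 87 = -975 / 61103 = -0.02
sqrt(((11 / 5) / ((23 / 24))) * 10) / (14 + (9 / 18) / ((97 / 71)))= 776 * sqrt(759) / 64101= 0.33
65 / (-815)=-0.08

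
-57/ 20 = -2.85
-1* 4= -4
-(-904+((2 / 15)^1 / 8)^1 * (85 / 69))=748495 / 828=903.98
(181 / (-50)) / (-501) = 181 / 25050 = 0.01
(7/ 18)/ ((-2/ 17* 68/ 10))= -35/ 72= -0.49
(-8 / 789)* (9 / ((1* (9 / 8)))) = -0.08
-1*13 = -13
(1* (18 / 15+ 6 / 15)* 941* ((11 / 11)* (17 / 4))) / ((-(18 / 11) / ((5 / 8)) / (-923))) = 162417541 / 72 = 2255799.18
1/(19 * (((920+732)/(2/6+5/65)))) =4/306033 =0.00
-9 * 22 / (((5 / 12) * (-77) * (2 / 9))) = 27.77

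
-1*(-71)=71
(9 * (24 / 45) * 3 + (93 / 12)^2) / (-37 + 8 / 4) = -851 / 400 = -2.13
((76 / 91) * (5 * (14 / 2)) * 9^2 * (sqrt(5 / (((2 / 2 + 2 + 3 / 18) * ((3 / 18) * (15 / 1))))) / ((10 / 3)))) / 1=972 * sqrt(57) / 13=564.50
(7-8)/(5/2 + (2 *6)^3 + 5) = -2/3471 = -0.00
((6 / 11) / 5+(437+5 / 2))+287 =79927 / 110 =726.61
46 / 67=0.69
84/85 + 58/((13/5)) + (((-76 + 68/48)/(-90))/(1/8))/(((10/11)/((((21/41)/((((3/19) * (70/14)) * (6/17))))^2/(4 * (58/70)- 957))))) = 14023861817024557/602656129319400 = 23.27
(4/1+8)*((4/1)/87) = 16/29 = 0.55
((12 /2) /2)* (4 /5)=12 /5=2.40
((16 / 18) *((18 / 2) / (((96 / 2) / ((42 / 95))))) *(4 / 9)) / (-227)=-28 / 194085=-0.00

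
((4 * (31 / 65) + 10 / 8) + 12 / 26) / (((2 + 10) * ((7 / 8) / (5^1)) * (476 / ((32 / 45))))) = 3764 / 1461915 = 0.00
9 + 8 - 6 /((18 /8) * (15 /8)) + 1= 746 /45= 16.58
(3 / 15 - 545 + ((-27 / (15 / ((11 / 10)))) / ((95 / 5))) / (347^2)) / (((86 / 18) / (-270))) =15143488359777 / 491870765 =30787.53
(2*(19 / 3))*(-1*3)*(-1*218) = 8284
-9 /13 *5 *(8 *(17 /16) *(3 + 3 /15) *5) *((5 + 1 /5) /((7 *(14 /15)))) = -18360 /49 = -374.69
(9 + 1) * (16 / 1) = 160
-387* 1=-387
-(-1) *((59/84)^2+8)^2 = 3591485041/49787136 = 72.14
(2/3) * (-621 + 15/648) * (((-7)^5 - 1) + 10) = 1126566269/162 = 6954112.77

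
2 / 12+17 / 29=131 / 174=0.75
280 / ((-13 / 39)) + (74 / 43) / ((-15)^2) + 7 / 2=-836.49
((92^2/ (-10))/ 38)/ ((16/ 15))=-1587/ 76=-20.88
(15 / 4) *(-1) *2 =-15 / 2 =-7.50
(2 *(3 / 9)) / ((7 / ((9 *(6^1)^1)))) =36 / 7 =5.14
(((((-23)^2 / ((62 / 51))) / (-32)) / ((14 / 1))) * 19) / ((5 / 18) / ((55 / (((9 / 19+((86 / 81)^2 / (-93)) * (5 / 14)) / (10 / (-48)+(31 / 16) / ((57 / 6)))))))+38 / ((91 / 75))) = -4328406432207 / 7218744491008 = -0.60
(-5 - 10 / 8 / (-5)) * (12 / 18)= -3.17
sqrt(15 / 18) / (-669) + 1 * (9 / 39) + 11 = 146 / 13-sqrt(30) / 4014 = 11.23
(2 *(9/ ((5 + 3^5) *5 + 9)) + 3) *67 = 252255/ 1249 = 201.97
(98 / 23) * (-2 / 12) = -49 / 69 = -0.71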